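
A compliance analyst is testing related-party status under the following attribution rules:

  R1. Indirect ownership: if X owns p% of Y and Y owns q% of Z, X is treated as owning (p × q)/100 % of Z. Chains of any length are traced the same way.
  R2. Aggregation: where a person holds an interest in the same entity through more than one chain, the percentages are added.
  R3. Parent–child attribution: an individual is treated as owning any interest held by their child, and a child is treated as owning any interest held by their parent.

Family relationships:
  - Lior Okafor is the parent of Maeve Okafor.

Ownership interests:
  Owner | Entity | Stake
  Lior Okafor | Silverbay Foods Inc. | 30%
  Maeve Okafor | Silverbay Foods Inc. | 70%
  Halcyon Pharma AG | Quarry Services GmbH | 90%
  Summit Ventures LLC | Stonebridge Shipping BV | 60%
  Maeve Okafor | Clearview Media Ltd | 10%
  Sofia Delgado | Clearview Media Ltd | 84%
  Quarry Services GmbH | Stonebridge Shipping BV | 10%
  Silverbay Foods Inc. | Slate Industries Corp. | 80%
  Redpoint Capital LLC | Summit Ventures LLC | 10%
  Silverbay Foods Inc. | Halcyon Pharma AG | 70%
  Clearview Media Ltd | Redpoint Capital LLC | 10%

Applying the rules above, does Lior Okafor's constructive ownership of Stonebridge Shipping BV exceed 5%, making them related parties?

Yes

By parent–child attribution (R3), Lior Okafor is treated as also owning Maeve Okafor's interest in Silverbay Foods Inc, giving 30% + 70% = 100%.
By parent–child attribution (R3), Lior Okafor is treated as owning Maeve Okafor's 10% interest in Clearview Media Ltd.
Chain via Silverbay Foods Inc. → Halcyon Pharma AG → Quarry Services GmbH (R1): 100% × 70% × 90% × 10% = 6.3% of Stonebridge Shipping BV.
Chain via Clearview Media Ltd → Redpoint Capital LLC → Summit Ventures LLC (R1): 10% × 10% × 10% × 60% = 0.06% of Stonebridge Shipping BV.
Aggregating (R2): 6.3% + 0.06% = 6.36%.
6.36% exceeds the 5% threshold, so Lior is a related party to Stonebridge Shipping BV.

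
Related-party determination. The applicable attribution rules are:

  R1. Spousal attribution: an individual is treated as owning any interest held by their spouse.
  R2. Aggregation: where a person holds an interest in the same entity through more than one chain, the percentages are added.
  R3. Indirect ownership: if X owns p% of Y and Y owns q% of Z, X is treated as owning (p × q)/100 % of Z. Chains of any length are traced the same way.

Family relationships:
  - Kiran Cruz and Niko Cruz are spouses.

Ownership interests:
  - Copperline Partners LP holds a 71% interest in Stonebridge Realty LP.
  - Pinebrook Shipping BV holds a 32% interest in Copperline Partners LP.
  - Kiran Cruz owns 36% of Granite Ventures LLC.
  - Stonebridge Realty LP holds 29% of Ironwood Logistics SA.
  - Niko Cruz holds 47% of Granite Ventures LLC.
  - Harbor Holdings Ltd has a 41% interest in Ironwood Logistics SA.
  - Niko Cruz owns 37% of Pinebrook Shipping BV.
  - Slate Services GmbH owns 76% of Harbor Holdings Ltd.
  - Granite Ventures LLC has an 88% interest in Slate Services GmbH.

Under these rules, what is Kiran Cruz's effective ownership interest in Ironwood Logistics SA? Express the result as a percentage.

25.19712%

By spousal attribution (R1), Kiran Cruz is treated as also owning Niko Cruz's interest in Granite Ventures LLC, giving 36% + 47% = 83%.
By spousal attribution (R1), Kiran Cruz is treated as owning Niko Cruz's 37% interest in Pinebrook Shipping BV.
Chain via Granite Ventures LLC → Slate Services GmbH → Harbor Holdings Ltd (R3): 83% × 88% × 76% × 41% = 22.759264% of Ironwood Logistics SA.
Chain via Pinebrook Shipping BV → Copperline Partners LP → Stonebridge Realty LP (R3): 37% × 32% × 71% × 29% = 2.437856% of Ironwood Logistics SA.
Aggregating (R2): 22.759264% + 2.437856% = 25.19712%.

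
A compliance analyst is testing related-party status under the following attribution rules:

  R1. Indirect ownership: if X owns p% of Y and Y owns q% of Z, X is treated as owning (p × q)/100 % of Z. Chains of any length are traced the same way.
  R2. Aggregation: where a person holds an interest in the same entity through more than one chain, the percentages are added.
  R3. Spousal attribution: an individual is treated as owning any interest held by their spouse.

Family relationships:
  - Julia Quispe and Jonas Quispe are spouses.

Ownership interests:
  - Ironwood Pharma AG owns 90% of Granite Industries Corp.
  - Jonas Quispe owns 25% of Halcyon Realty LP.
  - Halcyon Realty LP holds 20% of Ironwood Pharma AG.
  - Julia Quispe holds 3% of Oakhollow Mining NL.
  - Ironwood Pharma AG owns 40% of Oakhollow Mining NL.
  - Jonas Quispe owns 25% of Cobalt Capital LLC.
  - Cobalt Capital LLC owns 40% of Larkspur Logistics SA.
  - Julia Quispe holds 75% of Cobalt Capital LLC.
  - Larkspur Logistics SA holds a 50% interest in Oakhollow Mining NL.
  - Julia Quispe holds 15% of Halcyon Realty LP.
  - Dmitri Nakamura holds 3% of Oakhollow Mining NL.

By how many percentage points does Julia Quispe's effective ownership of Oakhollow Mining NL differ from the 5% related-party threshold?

21.2

By spousal attribution (R3), Julia Quispe is treated as also owning Jonas Quispe's interest in Cobalt Capital LLC, giving 75% + 25% = 100%.
By spousal attribution (R3), Julia Quispe is treated as also owning Jonas Quispe's interest in Halcyon Realty LP, giving 15% + 25% = 40%.
Chain via Cobalt Capital LLC → Larkspur Logistics SA (R1): 100% × 40% × 50% = 20% of Oakhollow Mining NL.
Chain via Halcyon Realty LP → Ironwood Pharma AG (R1): 40% × 20% × 40% = 3.2% of Oakhollow Mining NL.
Direct interest in Oakhollow Mining NL: 3%.
Aggregating (R2): 20% + 3.2% + 3% = 26.2%.
26.2% exceeds the 5% threshold by 21.2 percentage points.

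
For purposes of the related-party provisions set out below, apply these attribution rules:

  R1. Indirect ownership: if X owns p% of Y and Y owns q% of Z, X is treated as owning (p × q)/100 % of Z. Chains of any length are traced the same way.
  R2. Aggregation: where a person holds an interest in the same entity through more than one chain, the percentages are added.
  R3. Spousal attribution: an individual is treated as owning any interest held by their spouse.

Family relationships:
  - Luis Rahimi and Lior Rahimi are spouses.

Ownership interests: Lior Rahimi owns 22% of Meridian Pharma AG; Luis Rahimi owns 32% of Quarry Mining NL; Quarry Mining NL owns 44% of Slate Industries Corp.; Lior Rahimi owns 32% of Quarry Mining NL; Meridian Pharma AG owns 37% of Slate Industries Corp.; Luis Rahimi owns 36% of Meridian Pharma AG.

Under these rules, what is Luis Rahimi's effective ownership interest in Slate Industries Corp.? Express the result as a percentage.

By spousal attribution (R3), Luis Rahimi is treated as also owning Lior Rahimi's interest in Quarry Mining NL, giving 32% + 32% = 64%.
By spousal attribution (R3), Luis Rahimi is treated as also owning Lior Rahimi's interest in Meridian Pharma AG, giving 36% + 22% = 58%.
Chain via Quarry Mining NL (R1): 64% × 44% = 28.16% of Slate Industries Corp.
Chain via Meridian Pharma AG (R1): 58% × 37% = 21.46% of Slate Industries Corp.
Aggregating (R2): 28.16% + 21.46% = 49.62%.

49.62%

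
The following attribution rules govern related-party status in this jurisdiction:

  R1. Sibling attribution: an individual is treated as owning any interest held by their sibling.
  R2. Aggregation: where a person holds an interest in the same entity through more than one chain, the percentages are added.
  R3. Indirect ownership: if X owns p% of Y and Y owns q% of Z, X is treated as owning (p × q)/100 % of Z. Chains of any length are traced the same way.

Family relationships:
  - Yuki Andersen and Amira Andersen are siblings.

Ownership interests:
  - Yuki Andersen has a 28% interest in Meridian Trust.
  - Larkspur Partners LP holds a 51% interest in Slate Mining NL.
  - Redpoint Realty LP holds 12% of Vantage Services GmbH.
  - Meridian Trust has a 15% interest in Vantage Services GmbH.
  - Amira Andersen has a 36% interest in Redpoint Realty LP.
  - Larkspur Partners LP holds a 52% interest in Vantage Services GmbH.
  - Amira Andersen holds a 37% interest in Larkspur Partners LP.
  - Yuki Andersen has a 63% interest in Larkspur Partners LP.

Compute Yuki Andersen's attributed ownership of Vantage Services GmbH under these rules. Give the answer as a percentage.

60.52%

By sibling attribution (R1), Yuki Andersen is treated as also owning Amira Andersen's interest in Larkspur Partners LP, giving 63% + 37% = 100%.
By sibling attribution (R1), Yuki Andersen is treated as owning Amira Andersen's 36% interest in Redpoint Realty LP.
Chain via Meridian Trust (R3): 28% × 15% = 4.2% of Vantage Services GmbH.
Chain via Larkspur Partners LP (R3): 100% × 52% = 52% of Vantage Services GmbH.
Chain via Redpoint Realty LP (R3): 36% × 12% = 4.32% of Vantage Services GmbH.
Aggregating (R2): 4.2% + 52% + 4.32% = 60.52%.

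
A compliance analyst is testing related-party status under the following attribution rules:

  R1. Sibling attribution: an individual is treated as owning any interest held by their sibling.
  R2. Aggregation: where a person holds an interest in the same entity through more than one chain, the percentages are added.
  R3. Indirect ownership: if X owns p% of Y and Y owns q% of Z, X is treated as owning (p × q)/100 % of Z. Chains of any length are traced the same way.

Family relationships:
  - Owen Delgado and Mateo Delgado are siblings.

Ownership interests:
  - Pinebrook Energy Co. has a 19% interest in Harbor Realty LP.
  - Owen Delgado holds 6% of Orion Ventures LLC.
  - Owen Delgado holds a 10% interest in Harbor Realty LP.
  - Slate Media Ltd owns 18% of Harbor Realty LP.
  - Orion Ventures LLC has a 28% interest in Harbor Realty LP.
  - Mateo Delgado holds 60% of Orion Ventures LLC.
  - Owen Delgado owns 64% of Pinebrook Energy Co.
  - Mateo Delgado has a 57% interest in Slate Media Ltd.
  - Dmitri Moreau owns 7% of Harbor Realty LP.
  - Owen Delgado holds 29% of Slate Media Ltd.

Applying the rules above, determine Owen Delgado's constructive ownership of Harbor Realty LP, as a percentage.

By sibling attribution (R1), Owen Delgado is treated as also owning Mateo Delgado's interest in Slate Media Ltd, giving 29% + 57% = 86%.
By sibling attribution (R1), Owen Delgado is treated as also owning Mateo Delgado's interest in Orion Ventures LLC, giving 6% + 60% = 66%.
Chain via Pinebrook Energy Co. (R3): 64% × 19% = 12.16% of Harbor Realty LP.
Chain via Slate Media Ltd (R3): 86% × 18% = 15.48% of Harbor Realty LP.
Chain via Orion Ventures LLC (R3): 66% × 28% = 18.48% of Harbor Realty LP.
Direct interest in Harbor Realty LP: 10%.
Aggregating (R2): 12.16% + 15.48% + 18.48% + 10% = 56.12%.

56.12%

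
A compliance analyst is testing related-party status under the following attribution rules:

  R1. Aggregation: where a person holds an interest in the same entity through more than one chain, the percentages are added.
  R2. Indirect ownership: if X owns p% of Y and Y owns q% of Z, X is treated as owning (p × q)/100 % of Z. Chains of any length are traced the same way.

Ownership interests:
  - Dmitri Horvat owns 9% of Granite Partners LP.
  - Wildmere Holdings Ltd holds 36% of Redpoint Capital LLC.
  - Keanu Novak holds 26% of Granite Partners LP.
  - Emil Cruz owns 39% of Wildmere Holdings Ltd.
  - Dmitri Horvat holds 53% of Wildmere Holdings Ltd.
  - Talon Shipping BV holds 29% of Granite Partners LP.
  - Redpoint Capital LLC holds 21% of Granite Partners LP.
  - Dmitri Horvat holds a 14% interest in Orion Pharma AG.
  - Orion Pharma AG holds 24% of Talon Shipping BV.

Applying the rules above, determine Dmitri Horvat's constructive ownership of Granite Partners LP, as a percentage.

13.9812%

Chain via Orion Pharma AG → Talon Shipping BV (R2): 14% × 24% × 29% = 0.9744% of Granite Partners LP.
Chain via Wildmere Holdings Ltd → Redpoint Capital LLC (R2): 53% × 36% × 21% = 4.0068% of Granite Partners LP.
Direct interest in Granite Partners LP: 9%.
Aggregating (R1): 0.9744% + 4.0068% + 9% = 13.9812%.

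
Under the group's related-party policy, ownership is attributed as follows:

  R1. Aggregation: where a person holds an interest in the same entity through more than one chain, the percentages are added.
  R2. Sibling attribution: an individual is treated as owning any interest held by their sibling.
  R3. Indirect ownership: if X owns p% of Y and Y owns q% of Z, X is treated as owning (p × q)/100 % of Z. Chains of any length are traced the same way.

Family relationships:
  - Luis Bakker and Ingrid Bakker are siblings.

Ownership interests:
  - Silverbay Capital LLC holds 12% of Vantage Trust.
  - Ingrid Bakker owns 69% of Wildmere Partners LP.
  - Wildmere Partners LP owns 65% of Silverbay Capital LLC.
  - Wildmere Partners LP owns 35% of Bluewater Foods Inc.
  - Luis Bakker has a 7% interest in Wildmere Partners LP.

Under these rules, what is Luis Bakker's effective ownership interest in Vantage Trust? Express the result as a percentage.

5.928%

By sibling attribution (R2), Luis Bakker is treated as also owning Ingrid Bakker's interest in Wildmere Partners LP, giving 7% + 69% = 76%.
Chain via Wildmere Partners LP → Silverbay Capital LLC (R3): 76% × 65% × 12% = 5.928% of Vantage Trust.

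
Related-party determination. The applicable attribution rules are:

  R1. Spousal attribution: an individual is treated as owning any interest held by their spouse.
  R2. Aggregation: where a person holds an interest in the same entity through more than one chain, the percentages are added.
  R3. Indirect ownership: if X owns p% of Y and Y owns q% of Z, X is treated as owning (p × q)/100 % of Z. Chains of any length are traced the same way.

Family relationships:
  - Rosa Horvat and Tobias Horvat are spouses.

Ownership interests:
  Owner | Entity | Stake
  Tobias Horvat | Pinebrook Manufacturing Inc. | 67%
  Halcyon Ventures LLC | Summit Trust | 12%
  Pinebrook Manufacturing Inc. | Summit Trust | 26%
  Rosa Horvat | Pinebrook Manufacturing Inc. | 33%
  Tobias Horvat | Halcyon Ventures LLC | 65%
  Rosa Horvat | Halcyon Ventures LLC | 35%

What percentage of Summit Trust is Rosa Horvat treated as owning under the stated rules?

38%

By spousal attribution (R1), Rosa Horvat is treated as also owning Tobias Horvat's interest in Halcyon Ventures LLC, giving 35% + 65% = 100%.
By spousal attribution (R1), Rosa Horvat is treated as also owning Tobias Horvat's interest in Pinebrook Manufacturing Inc, giving 33% + 67% = 100%.
Chain via Halcyon Ventures LLC (R3): 100% × 12% = 12% of Summit Trust.
Chain via Pinebrook Manufacturing Inc. (R3): 100% × 26% = 26% of Summit Trust.
Aggregating (R2): 12% + 26% = 38%.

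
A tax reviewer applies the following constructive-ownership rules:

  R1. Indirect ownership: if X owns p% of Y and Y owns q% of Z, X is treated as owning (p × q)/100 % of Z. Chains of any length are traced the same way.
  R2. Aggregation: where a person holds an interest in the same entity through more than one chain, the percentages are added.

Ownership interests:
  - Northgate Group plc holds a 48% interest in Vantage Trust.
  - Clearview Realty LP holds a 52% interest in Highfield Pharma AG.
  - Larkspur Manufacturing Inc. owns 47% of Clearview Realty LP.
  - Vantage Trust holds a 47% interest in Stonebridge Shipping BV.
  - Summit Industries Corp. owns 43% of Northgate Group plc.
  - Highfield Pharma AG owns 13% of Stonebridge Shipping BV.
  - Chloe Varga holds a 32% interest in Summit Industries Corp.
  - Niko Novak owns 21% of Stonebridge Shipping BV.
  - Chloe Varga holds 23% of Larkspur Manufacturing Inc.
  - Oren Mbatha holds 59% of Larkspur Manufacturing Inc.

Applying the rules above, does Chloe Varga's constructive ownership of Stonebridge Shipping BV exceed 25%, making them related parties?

Chain via Larkspur Manufacturing Inc. → Clearview Realty LP → Highfield Pharma AG (R1): 23% × 47% × 52% × 13% = 0.730756% of Stonebridge Shipping BV.
Chain via Summit Industries Corp. → Northgate Group plc → Vantage Trust (R1): 32% × 43% × 48% × 47% = 3.104256% of Stonebridge Shipping BV.
Aggregating (R2): 0.730756% + 3.104256% = 3.835012%.
3.835012% does not exceed the 25% threshold, so Chloe is not a related party to Stonebridge Shipping BV.

No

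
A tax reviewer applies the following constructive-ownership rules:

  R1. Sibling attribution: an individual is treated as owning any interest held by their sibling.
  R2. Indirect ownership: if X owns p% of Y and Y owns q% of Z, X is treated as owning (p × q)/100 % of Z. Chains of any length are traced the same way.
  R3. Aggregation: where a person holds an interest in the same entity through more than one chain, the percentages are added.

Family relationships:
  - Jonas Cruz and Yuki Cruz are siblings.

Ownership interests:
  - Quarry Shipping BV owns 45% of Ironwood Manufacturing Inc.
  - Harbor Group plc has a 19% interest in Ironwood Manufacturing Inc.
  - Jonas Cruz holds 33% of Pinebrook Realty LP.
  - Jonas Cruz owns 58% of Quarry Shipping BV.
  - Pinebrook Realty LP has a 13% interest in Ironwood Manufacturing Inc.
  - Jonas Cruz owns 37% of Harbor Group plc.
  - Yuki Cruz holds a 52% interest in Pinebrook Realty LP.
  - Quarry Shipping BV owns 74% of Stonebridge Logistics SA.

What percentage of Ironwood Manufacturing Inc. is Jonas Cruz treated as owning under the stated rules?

By sibling attribution (R1), Jonas Cruz is treated as also owning Yuki Cruz's interest in Pinebrook Realty LP, giving 33% + 52% = 85%.
Chain via Pinebrook Realty LP (R2): 85% × 13% = 11.05% of Ironwood Manufacturing Inc.
Chain via Quarry Shipping BV (R2): 58% × 45% = 26.1% of Ironwood Manufacturing Inc.
Chain via Harbor Group plc (R2): 37% × 19% = 7.03% of Ironwood Manufacturing Inc.
Aggregating (R3): 11.05% + 26.1% + 7.03% = 44.18%.

44.18%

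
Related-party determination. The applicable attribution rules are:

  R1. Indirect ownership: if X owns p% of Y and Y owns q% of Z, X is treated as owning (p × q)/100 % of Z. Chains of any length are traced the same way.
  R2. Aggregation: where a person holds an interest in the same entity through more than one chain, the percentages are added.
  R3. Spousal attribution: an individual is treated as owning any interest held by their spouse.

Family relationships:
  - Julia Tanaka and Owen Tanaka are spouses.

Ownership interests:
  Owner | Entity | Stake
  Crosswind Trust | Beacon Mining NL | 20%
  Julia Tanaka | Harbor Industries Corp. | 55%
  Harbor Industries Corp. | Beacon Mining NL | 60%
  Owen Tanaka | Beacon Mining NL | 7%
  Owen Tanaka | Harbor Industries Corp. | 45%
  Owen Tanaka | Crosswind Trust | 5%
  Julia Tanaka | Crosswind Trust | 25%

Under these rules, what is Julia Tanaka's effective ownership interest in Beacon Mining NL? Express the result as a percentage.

73%

By spousal attribution (R3), Julia Tanaka is treated as also owning Owen Tanaka's interest in Harbor Industries Corp, giving 55% + 45% = 100%.
By spousal attribution (R3), Julia Tanaka is treated as also owning Owen Tanaka's interest in Crosswind Trust, giving 25% + 5% = 30%.
By spousal attribution (R3), Julia Tanaka is treated as owning Owen Tanaka's 7% interest in Beacon Mining NL.
Chain via Harbor Industries Corp. (R1): 100% × 60% = 60% of Beacon Mining NL.
Chain via Crosswind Trust (R1): 30% × 20% = 6% of Beacon Mining NL.
Direct interest in Beacon Mining NL: 7%.
Aggregating (R2): 60% + 6% + 7% = 73%.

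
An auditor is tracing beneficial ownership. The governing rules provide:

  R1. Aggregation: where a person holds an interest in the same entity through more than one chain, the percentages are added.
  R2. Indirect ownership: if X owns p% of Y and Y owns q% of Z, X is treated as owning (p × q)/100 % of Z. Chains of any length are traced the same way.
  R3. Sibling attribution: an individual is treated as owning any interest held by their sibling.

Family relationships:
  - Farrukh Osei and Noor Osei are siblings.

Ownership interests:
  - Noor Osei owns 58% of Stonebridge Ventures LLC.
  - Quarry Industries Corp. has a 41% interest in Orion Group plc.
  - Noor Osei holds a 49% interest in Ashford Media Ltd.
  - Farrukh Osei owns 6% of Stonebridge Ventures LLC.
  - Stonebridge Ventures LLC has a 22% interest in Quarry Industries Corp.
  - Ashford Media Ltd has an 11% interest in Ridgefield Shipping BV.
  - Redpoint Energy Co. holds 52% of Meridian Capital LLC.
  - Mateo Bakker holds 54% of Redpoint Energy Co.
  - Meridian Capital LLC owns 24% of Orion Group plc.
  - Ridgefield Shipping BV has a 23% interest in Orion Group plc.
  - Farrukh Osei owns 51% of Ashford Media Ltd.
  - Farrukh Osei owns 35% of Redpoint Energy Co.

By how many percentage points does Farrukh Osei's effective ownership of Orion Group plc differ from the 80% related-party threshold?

67.3292

By sibling attribution (R3), Farrukh Osei is treated as also owning Noor Osei's interest in Ashford Media Ltd, giving 51% + 49% = 100%.
By sibling attribution (R3), Farrukh Osei is treated as also owning Noor Osei's interest in Stonebridge Ventures LLC, giving 6% + 58% = 64%.
Chain via Ashford Media Ltd → Ridgefield Shipping BV (R2): 100% × 11% × 23% = 2.53% of Orion Group plc.
Chain via Redpoint Energy Co. → Meridian Capital LLC (R2): 35% × 52% × 24% = 4.368% of Orion Group plc.
Chain via Stonebridge Ventures LLC → Quarry Industries Corp. (R2): 64% × 22% × 41% = 5.7728% of Orion Group plc.
Aggregating (R1): 2.53% + 4.368% + 5.7728% = 12.6708%.
12.6708% falls short of the 80% threshold by 67.3292 percentage points.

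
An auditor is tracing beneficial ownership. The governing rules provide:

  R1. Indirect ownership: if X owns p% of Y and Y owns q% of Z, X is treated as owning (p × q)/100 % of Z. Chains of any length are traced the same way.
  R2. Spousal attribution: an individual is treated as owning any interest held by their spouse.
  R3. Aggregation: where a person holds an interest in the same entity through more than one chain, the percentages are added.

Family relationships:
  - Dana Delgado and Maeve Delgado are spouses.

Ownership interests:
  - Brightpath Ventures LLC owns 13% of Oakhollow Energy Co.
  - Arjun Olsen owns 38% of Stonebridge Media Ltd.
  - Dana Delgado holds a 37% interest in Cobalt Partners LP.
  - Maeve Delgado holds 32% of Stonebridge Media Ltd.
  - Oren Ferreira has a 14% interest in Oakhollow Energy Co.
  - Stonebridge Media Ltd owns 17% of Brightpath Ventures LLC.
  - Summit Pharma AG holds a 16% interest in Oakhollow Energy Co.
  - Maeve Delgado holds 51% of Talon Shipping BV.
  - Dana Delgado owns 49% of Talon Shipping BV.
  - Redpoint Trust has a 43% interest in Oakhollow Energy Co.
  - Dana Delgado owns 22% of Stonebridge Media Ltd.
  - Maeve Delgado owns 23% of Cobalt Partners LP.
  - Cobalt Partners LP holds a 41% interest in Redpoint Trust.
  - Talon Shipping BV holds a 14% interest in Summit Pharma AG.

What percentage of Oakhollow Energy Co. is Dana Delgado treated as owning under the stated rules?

By spousal attribution (R2), Dana Delgado is treated as also owning Maeve Delgado's interest in Talon Shipping BV, giving 49% + 51% = 100%.
By spousal attribution (R2), Dana Delgado is treated as also owning Maeve Delgado's interest in Cobalt Partners LP, giving 37% + 23% = 60%.
By spousal attribution (R2), Dana Delgado is treated as also owning Maeve Delgado's interest in Stonebridge Media Ltd, giving 22% + 32% = 54%.
Chain via Talon Shipping BV → Summit Pharma AG (R1): 100% × 14% × 16% = 2.24% of Oakhollow Energy Co.
Chain via Cobalt Partners LP → Redpoint Trust (R1): 60% × 41% × 43% = 10.578% of Oakhollow Energy Co.
Chain via Stonebridge Media Ltd → Brightpath Ventures LLC (R1): 54% × 17% × 13% = 1.1934% of Oakhollow Energy Co.
Aggregating (R3): 2.24% + 10.578% + 1.1934% = 14.0114%.

14.0114%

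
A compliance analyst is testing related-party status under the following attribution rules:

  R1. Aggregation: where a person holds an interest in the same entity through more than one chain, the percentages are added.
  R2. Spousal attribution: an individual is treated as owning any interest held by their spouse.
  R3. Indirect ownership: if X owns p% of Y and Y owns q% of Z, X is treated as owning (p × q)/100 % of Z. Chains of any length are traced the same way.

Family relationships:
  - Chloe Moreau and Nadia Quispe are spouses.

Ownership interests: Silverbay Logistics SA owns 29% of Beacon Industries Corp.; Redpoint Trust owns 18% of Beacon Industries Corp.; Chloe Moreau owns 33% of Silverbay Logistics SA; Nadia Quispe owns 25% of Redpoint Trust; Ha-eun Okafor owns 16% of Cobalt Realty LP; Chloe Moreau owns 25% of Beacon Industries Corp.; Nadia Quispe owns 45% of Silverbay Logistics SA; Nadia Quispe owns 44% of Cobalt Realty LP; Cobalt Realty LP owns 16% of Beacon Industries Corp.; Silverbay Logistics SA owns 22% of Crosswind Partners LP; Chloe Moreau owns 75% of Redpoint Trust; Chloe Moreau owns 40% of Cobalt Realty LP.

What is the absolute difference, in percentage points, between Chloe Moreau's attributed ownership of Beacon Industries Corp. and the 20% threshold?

59.06

By spousal attribution (R2), Chloe Moreau is treated as also owning Nadia Quispe's interest in Redpoint Trust, giving 75% + 25% = 100%.
By spousal attribution (R2), Chloe Moreau is treated as also owning Nadia Quispe's interest in Cobalt Realty LP, giving 40% + 44% = 84%.
By spousal attribution (R2), Chloe Moreau is treated as also owning Nadia Quispe's interest in Silverbay Logistics SA, giving 33% + 45% = 78%.
Chain via Redpoint Trust (R3): 100% × 18% = 18% of Beacon Industries Corp.
Chain via Cobalt Realty LP (R3): 84% × 16% = 13.44% of Beacon Industries Corp.
Chain via Silverbay Logistics SA (R3): 78% × 29% = 22.62% of Beacon Industries Corp.
Direct interest in Beacon Industries Corp: 25%.
Aggregating (R1): 18% + 13.44% + 22.62% + 25% = 79.06%.
79.06% exceeds the 20% threshold by 59.06 percentage points.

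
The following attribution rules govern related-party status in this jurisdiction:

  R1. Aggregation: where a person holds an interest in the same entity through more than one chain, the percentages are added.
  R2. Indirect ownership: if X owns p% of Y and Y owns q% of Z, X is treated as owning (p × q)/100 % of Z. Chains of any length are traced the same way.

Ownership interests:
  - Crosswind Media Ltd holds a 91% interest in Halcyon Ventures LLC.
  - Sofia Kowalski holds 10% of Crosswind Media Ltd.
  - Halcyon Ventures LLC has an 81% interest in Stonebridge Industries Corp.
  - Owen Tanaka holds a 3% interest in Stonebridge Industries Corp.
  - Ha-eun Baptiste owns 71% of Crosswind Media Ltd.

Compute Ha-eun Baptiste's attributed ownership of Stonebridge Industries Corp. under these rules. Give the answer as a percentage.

Chain via Crosswind Media Ltd → Halcyon Ventures LLC (R2): 71% × 91% × 81% = 52.3341% of Stonebridge Industries Corp.

52.3341%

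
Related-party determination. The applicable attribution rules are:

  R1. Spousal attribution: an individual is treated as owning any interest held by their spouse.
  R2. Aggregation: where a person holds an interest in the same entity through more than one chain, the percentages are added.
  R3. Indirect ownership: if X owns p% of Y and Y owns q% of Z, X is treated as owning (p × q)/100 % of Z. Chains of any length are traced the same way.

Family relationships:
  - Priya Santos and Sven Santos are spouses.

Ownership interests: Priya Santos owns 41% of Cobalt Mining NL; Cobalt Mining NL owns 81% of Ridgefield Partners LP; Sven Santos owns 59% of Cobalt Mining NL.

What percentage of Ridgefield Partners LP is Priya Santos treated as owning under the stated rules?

81%

By spousal attribution (R1), Priya Santos is treated as also owning Sven Santos's interest in Cobalt Mining NL, giving 41% + 59% = 100%.
Chain via Cobalt Mining NL (R3): 100% × 81% = 81% of Ridgefield Partners LP.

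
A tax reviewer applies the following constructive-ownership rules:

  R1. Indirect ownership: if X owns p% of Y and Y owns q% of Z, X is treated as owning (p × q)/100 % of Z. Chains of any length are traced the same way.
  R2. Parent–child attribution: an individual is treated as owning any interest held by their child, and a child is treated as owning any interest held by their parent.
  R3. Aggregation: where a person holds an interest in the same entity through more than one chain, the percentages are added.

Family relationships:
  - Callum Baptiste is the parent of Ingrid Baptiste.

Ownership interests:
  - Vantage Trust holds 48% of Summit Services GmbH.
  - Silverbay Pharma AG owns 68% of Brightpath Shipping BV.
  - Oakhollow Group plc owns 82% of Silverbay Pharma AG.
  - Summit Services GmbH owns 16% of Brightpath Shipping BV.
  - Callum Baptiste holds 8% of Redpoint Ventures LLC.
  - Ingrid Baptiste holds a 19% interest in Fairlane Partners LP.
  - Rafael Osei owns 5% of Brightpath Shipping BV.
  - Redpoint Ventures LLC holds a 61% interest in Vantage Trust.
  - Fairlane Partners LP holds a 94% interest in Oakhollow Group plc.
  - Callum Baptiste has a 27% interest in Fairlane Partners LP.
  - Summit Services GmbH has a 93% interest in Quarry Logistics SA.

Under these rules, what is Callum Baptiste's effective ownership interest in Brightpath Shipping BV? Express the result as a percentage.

24.485408%

By parent–child attribution (R2), Callum Baptiste is treated as also owning Ingrid Baptiste's interest in Fairlane Partners LP, giving 27% + 19% = 46%.
Chain via Redpoint Ventures LLC → Vantage Trust → Summit Services GmbH (R1): 8% × 61% × 48% × 16% = 0.374784% of Brightpath Shipping BV.
Chain via Fairlane Partners LP → Oakhollow Group plc → Silverbay Pharma AG (R1): 46% × 94% × 82% × 68% = 24.110624% of Brightpath Shipping BV.
Aggregating (R3): 0.374784% + 24.110624% = 24.485408%.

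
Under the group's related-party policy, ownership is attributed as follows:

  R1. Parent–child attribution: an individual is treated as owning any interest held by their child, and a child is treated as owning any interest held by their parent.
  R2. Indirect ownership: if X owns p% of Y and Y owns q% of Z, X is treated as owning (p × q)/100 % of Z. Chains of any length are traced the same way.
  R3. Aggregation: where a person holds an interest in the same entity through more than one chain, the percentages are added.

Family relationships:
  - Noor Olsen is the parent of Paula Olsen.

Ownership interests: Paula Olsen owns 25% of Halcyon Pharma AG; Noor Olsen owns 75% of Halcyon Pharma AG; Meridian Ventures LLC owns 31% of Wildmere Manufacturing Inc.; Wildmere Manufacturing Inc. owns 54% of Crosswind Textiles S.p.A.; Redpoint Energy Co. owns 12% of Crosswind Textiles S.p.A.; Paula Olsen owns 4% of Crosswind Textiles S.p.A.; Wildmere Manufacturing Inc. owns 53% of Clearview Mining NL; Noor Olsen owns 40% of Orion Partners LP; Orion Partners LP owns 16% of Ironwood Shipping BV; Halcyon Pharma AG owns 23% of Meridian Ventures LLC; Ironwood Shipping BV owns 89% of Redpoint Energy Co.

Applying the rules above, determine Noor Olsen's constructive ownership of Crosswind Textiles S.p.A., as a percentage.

8.53372%

By parent–child attribution (R1), Noor Olsen is treated as also owning Paula Olsen's interest in Halcyon Pharma AG, giving 75% + 25% = 100%.
By parent–child attribution (R1), Noor Olsen is treated as owning Paula Olsen's 4% interest in Crosswind Textiles S.p.A.
Chain via Halcyon Pharma AG → Meridian Ventures LLC → Wildmere Manufacturing Inc. (R2): 100% × 23% × 31% × 54% = 3.8502% of Crosswind Textiles S.p.A.
Chain via Orion Partners LP → Ironwood Shipping BV → Redpoint Energy Co. (R2): 40% × 16% × 89% × 12% = 0.68352% of Crosswind Textiles S.p.A.
Direct interest in Crosswind Textiles S.p.A: 4%.
Aggregating (R3): 3.8502% + 0.68352% + 4% = 8.53372%.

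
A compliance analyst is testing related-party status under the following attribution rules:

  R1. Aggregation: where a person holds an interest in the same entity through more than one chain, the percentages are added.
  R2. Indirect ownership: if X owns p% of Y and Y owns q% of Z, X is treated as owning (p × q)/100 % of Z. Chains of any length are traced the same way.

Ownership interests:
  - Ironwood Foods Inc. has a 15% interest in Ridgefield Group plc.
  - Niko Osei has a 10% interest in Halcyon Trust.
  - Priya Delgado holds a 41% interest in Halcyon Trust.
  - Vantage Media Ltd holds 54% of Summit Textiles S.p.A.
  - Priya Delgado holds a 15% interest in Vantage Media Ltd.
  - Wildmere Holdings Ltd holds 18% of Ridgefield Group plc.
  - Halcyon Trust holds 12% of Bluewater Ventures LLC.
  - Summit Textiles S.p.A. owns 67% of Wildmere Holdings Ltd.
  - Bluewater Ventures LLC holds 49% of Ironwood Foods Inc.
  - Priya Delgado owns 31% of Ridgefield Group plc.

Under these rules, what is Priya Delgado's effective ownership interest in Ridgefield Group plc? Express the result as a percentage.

Chain via Vantage Media Ltd → Summit Textiles S.p.A. → Wildmere Holdings Ltd (R2): 15% × 54% × 67% × 18% = 0.97686% of Ridgefield Group plc.
Chain via Halcyon Trust → Bluewater Ventures LLC → Ironwood Foods Inc. (R2): 41% × 12% × 49% × 15% = 0.36162% of Ridgefield Group plc.
Direct interest in Ridgefield Group plc: 31%.
Aggregating (R1): 0.97686% + 0.36162% + 31% = 32.33848%.

32.33848%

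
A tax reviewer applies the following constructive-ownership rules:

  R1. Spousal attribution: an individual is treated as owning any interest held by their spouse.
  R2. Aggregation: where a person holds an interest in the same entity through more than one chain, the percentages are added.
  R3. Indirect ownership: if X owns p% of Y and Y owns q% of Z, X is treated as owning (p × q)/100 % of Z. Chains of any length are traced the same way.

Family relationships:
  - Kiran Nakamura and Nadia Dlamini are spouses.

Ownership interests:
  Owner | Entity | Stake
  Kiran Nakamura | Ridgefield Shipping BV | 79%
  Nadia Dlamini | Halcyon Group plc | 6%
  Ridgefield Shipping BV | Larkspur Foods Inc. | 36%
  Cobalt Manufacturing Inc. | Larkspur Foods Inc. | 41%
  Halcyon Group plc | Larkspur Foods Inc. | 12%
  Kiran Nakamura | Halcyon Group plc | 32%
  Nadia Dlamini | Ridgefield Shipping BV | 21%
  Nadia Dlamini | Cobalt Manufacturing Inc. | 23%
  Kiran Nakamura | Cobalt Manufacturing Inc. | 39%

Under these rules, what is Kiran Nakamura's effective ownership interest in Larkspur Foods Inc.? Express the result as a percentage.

By spousal attribution (R1), Kiran Nakamura is treated as also owning Nadia Dlamini's interest in Halcyon Group plc, giving 32% + 6% = 38%.
By spousal attribution (R1), Kiran Nakamura is treated as also owning Nadia Dlamini's interest in Ridgefield Shipping BV, giving 79% + 21% = 100%.
By spousal attribution (R1), Kiran Nakamura is treated as also owning Nadia Dlamini's interest in Cobalt Manufacturing Inc, giving 39% + 23% = 62%.
Chain via Halcyon Group plc (R3): 38% × 12% = 4.56% of Larkspur Foods Inc.
Chain via Ridgefield Shipping BV (R3): 100% × 36% = 36% of Larkspur Foods Inc.
Chain via Cobalt Manufacturing Inc. (R3): 62% × 41% = 25.42% of Larkspur Foods Inc.
Aggregating (R2): 4.56% + 36% + 25.42% = 65.98%.

65.98%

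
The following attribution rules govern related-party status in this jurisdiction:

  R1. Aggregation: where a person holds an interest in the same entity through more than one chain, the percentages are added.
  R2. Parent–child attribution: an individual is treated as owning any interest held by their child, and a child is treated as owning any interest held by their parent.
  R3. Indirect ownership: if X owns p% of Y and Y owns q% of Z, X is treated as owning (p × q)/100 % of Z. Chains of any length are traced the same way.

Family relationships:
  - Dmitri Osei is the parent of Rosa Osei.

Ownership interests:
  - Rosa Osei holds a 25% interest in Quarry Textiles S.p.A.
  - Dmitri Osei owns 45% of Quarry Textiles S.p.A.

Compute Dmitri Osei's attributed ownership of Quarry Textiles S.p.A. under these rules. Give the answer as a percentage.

By parent–child attribution (R2), Dmitri Osei is treated as also owning Rosa Osei's interest in Quarry Textiles S.p.A, giving 45% + 25% = 70%.
Direct interest in Quarry Textiles S.p.A: 70%.

70%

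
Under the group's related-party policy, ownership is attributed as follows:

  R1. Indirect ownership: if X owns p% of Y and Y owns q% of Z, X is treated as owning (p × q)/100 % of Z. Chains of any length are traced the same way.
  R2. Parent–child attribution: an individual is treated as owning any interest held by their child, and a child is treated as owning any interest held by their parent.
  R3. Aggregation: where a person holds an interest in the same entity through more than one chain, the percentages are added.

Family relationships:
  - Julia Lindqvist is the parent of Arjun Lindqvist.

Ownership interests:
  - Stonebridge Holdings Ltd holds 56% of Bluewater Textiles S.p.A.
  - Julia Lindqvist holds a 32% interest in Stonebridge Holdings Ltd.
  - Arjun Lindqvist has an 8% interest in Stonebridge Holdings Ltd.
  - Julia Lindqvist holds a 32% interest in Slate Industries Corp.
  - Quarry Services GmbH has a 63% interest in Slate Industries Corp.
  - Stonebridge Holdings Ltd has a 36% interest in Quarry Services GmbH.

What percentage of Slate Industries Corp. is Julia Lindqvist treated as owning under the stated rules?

By parent–child attribution (R2), Julia Lindqvist is treated as also owning Arjun Lindqvist's interest in Stonebridge Holdings Ltd, giving 32% + 8% = 40%.
Chain via Stonebridge Holdings Ltd → Quarry Services GmbH (R1): 40% × 36% × 63% = 9.072% of Slate Industries Corp.
Direct interest in Slate Industries Corp: 32%.
Aggregating (R3): 9.072% + 32% = 41.072%.

41.072%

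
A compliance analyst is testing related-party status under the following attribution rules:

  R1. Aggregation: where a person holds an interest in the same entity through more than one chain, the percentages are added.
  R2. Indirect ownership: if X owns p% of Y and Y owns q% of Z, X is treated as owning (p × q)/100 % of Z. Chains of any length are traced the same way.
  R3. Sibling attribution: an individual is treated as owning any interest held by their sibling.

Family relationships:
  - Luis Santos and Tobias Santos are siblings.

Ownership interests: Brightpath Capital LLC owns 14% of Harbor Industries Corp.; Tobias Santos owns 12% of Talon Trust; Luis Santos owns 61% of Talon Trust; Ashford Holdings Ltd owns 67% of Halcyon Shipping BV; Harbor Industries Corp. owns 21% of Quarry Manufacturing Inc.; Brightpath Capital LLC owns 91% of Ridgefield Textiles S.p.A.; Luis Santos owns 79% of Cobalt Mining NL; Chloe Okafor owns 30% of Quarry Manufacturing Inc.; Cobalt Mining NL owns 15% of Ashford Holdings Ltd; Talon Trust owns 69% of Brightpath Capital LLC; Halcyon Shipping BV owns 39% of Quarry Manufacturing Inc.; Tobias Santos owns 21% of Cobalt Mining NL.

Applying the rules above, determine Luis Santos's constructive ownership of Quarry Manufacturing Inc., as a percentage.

By sibling attribution (R3), Luis Santos is treated as also owning Tobias Santos's interest in Cobalt Mining NL, giving 79% + 21% = 100%.
By sibling attribution (R3), Luis Santos is treated as also owning Tobias Santos's interest in Talon Trust, giving 61% + 12% = 73%.
Chain via Cobalt Mining NL → Ashford Holdings Ltd → Halcyon Shipping BV (R2): 100% × 15% × 67% × 39% = 3.9195% of Quarry Manufacturing Inc.
Chain via Talon Trust → Brightpath Capital LLC → Harbor Industries Corp. (R2): 73% × 69% × 14% × 21% = 1.480878% of Quarry Manufacturing Inc.
Aggregating (R1): 3.9195% + 1.480878% = 5.400378%.

5.400378%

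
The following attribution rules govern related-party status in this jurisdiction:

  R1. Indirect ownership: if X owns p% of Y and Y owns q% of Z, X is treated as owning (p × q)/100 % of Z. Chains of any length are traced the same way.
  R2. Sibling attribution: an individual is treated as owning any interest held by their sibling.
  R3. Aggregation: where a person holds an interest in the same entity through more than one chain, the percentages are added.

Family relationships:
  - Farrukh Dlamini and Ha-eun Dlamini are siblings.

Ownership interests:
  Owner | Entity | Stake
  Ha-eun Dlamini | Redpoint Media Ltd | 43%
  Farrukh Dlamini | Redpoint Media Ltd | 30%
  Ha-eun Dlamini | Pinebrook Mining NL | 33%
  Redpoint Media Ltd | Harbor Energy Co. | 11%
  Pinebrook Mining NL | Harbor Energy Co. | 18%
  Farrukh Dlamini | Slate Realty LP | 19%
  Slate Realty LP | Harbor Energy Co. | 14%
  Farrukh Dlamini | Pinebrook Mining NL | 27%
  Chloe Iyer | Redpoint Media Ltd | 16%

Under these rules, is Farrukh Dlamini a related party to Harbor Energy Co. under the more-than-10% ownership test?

By sibling attribution (R2), Farrukh Dlamini is treated as also owning Ha-eun Dlamini's interest in Pinebrook Mining NL, giving 27% + 33% = 60%.
By sibling attribution (R2), Farrukh Dlamini is treated as also owning Ha-eun Dlamini's interest in Redpoint Media Ltd, giving 30% + 43% = 73%.
Chain via Pinebrook Mining NL (R1): 60% × 18% = 10.8% of Harbor Energy Co.
Chain via Redpoint Media Ltd (R1): 73% × 11% = 8.03% of Harbor Energy Co.
Chain via Slate Realty LP (R1): 19% × 14% = 2.66% of Harbor Energy Co.
Aggregating (R3): 10.8% + 8.03% + 2.66% = 21.49%.
21.49% exceeds the 10% threshold, so Farrukh is a related party to Harbor Energy Co.

Yes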